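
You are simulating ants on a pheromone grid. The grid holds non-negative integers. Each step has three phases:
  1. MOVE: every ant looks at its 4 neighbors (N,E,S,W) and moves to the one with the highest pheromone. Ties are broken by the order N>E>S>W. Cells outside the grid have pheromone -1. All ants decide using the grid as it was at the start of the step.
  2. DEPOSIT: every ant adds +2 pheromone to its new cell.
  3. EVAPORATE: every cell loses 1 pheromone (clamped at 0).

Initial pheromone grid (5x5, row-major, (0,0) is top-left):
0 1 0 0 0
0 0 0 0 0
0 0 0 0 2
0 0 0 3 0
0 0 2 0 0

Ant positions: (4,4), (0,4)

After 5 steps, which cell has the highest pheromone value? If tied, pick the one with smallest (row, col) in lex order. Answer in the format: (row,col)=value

Answer: (3,3)=2

Derivation:
Step 1: ant0:(4,4)->N->(3,4) | ant1:(0,4)->S->(1,4)
  grid max=2 at (3,3)
Step 2: ant0:(3,4)->W->(3,3) | ant1:(1,4)->S->(2,4)
  grid max=3 at (3,3)
Step 3: ant0:(3,3)->N->(2,3) | ant1:(2,4)->N->(1,4)
  grid max=2 at (3,3)
Step 4: ant0:(2,3)->S->(3,3) | ant1:(1,4)->S->(2,4)
  grid max=3 at (3,3)
Step 5: ant0:(3,3)->N->(2,3) | ant1:(2,4)->N->(1,4)
  grid max=2 at (3,3)
Final grid:
  0 0 0 0 0
  0 0 0 0 1
  0 0 0 1 1
  0 0 0 2 0
  0 0 0 0 0
Max pheromone 2 at (3,3)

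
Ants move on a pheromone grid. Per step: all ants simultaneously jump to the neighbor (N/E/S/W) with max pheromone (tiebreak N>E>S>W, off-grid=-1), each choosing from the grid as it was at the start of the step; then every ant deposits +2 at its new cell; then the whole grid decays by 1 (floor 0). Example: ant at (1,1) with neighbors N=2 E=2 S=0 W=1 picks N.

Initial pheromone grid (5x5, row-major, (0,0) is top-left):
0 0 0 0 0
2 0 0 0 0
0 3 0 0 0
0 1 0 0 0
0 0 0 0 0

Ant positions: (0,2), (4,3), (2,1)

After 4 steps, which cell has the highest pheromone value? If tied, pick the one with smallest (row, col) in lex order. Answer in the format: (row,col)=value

Step 1: ant0:(0,2)->E->(0,3) | ant1:(4,3)->N->(3,3) | ant2:(2,1)->S->(3,1)
  grid max=2 at (2,1)
Step 2: ant0:(0,3)->E->(0,4) | ant1:(3,3)->N->(2,3) | ant2:(3,1)->N->(2,1)
  grid max=3 at (2,1)
Step 3: ant0:(0,4)->S->(1,4) | ant1:(2,3)->N->(1,3) | ant2:(2,1)->S->(3,1)
  grid max=2 at (2,1)
Step 4: ant0:(1,4)->W->(1,3) | ant1:(1,3)->E->(1,4) | ant2:(3,1)->N->(2,1)
  grid max=3 at (2,1)
Final grid:
  0 0 0 0 0
  0 0 0 2 2
  0 3 0 0 0
  0 1 0 0 0
  0 0 0 0 0
Max pheromone 3 at (2,1)

Answer: (2,1)=3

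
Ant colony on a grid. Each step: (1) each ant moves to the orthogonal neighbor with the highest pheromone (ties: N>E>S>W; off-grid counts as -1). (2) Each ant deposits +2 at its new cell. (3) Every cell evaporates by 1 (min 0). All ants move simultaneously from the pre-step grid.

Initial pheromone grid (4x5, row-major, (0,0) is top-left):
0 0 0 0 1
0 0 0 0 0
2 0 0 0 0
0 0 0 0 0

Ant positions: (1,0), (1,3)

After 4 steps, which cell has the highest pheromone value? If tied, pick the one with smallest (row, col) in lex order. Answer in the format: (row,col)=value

Step 1: ant0:(1,0)->S->(2,0) | ant1:(1,3)->N->(0,3)
  grid max=3 at (2,0)
Step 2: ant0:(2,0)->N->(1,0) | ant1:(0,3)->E->(0,4)
  grid max=2 at (2,0)
Step 3: ant0:(1,0)->S->(2,0) | ant1:(0,4)->S->(1,4)
  grid max=3 at (2,0)
Step 4: ant0:(2,0)->N->(1,0) | ant1:(1,4)->N->(0,4)
  grid max=2 at (2,0)
Final grid:
  0 0 0 0 1
  1 0 0 0 0
  2 0 0 0 0
  0 0 0 0 0
Max pheromone 2 at (2,0)

Answer: (2,0)=2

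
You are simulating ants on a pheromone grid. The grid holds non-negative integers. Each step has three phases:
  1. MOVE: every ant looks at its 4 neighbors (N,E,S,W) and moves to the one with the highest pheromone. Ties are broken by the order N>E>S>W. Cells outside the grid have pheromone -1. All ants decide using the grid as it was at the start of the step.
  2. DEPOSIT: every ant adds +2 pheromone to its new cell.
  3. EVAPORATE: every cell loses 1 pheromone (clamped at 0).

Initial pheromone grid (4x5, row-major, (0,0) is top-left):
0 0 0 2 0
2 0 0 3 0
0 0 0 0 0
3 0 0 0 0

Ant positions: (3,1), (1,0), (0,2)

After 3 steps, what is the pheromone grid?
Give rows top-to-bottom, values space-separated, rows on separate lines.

After step 1: ants at (3,0),(0,0),(0,3)
  1 0 0 3 0
  1 0 0 2 0
  0 0 0 0 0
  4 0 0 0 0
After step 2: ants at (2,0),(1,0),(1,3)
  0 0 0 2 0
  2 0 0 3 0
  1 0 0 0 0
  3 0 0 0 0
After step 3: ants at (3,0),(2,0),(0,3)
  0 0 0 3 0
  1 0 0 2 0
  2 0 0 0 0
  4 0 0 0 0

0 0 0 3 0
1 0 0 2 0
2 0 0 0 0
4 0 0 0 0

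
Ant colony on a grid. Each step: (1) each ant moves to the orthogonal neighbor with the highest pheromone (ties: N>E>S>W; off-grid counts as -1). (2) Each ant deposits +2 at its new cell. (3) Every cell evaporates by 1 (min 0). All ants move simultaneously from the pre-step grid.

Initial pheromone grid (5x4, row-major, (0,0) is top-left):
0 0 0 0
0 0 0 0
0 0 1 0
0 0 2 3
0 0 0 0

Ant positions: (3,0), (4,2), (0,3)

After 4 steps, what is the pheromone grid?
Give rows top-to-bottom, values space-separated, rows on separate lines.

After step 1: ants at (2,0),(3,2),(1,3)
  0 0 0 0
  0 0 0 1
  1 0 0 0
  0 0 3 2
  0 0 0 0
After step 2: ants at (1,0),(3,3),(0,3)
  0 0 0 1
  1 0 0 0
  0 0 0 0
  0 0 2 3
  0 0 0 0
After step 3: ants at (0,0),(3,2),(1,3)
  1 0 0 0
  0 0 0 1
  0 0 0 0
  0 0 3 2
  0 0 0 0
After step 4: ants at (0,1),(3,3),(0,3)
  0 1 0 1
  0 0 0 0
  0 0 0 0
  0 0 2 3
  0 0 0 0

0 1 0 1
0 0 0 0
0 0 0 0
0 0 2 3
0 0 0 0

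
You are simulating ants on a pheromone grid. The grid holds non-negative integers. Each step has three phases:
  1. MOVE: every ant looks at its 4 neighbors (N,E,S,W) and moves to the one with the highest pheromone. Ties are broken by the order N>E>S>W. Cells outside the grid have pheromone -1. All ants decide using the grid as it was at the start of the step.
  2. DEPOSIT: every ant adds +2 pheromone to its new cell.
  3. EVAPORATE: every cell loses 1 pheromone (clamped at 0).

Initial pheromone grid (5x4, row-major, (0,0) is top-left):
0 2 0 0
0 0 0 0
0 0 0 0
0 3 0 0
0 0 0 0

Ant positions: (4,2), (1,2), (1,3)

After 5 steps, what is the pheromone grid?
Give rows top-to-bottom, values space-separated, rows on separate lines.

After step 1: ants at (3,2),(0,2),(0,3)
  0 1 1 1
  0 0 0 0
  0 0 0 0
  0 2 1 0
  0 0 0 0
After step 2: ants at (3,1),(0,3),(0,2)
  0 0 2 2
  0 0 0 0
  0 0 0 0
  0 3 0 0
  0 0 0 0
After step 3: ants at (2,1),(0,2),(0,3)
  0 0 3 3
  0 0 0 0
  0 1 0 0
  0 2 0 0
  0 0 0 0
After step 4: ants at (3,1),(0,3),(0,2)
  0 0 4 4
  0 0 0 0
  0 0 0 0
  0 3 0 0
  0 0 0 0
After step 5: ants at (2,1),(0,2),(0,3)
  0 0 5 5
  0 0 0 0
  0 1 0 0
  0 2 0 0
  0 0 0 0

0 0 5 5
0 0 0 0
0 1 0 0
0 2 0 0
0 0 0 0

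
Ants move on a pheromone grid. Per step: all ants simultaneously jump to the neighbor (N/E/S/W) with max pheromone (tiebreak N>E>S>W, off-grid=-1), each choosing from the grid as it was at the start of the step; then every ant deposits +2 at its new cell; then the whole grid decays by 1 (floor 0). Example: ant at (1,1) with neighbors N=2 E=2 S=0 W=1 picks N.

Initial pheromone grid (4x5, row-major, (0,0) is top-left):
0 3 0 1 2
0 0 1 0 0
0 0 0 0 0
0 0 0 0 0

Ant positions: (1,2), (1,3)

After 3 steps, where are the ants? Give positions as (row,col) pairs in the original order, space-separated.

Step 1: ant0:(1,2)->N->(0,2) | ant1:(1,3)->N->(0,3)
  grid max=2 at (0,1)
Step 2: ant0:(0,2)->E->(0,3) | ant1:(0,3)->E->(0,4)
  grid max=3 at (0,3)
Step 3: ant0:(0,3)->E->(0,4) | ant1:(0,4)->W->(0,3)
  grid max=4 at (0,3)

(0,4) (0,3)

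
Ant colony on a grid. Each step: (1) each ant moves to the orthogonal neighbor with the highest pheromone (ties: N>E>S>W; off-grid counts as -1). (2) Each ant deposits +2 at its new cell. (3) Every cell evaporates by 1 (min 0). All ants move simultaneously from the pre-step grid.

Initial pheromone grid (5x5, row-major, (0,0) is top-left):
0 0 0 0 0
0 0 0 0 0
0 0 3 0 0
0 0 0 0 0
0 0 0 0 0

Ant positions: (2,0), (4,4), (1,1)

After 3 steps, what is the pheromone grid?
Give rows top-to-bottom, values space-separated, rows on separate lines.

After step 1: ants at (1,0),(3,4),(0,1)
  0 1 0 0 0
  1 0 0 0 0
  0 0 2 0 0
  0 0 0 0 1
  0 0 0 0 0
After step 2: ants at (0,0),(2,4),(0,2)
  1 0 1 0 0
  0 0 0 0 0
  0 0 1 0 1
  0 0 0 0 0
  0 0 0 0 0
After step 3: ants at (0,1),(1,4),(0,3)
  0 1 0 1 0
  0 0 0 0 1
  0 0 0 0 0
  0 0 0 0 0
  0 0 0 0 0

0 1 0 1 0
0 0 0 0 1
0 0 0 0 0
0 0 0 0 0
0 0 0 0 0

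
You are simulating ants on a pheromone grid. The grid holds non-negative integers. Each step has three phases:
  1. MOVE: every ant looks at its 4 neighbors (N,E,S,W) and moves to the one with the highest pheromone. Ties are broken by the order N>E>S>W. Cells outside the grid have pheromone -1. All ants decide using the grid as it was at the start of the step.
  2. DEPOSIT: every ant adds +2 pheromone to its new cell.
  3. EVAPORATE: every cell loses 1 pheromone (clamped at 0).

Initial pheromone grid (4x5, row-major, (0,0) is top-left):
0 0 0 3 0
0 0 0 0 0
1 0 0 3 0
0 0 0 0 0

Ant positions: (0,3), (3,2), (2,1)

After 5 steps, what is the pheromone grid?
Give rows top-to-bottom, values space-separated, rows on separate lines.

After step 1: ants at (0,4),(2,2),(2,0)
  0 0 0 2 1
  0 0 0 0 0
  2 0 1 2 0
  0 0 0 0 0
After step 2: ants at (0,3),(2,3),(1,0)
  0 0 0 3 0
  1 0 0 0 0
  1 0 0 3 0
  0 0 0 0 0
After step 3: ants at (0,4),(1,3),(2,0)
  0 0 0 2 1
  0 0 0 1 0
  2 0 0 2 0
  0 0 0 0 0
After step 4: ants at (0,3),(0,3),(1,0)
  0 0 0 5 0
  1 0 0 0 0
  1 0 0 1 0
  0 0 0 0 0
After step 5: ants at (0,4),(0,4),(2,0)
  0 0 0 4 3
  0 0 0 0 0
  2 0 0 0 0
  0 0 0 0 0

0 0 0 4 3
0 0 0 0 0
2 0 0 0 0
0 0 0 0 0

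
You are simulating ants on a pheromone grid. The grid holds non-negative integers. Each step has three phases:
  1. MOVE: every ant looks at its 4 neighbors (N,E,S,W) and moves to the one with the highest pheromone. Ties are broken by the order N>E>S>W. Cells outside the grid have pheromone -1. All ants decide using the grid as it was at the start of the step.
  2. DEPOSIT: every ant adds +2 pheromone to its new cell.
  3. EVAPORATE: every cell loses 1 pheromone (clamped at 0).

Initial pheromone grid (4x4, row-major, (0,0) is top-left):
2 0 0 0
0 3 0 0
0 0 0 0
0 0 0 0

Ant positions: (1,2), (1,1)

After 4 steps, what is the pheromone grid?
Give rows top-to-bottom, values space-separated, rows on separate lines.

After step 1: ants at (1,1),(0,1)
  1 1 0 0
  0 4 0 0
  0 0 0 0
  0 0 0 0
After step 2: ants at (0,1),(1,1)
  0 2 0 0
  0 5 0 0
  0 0 0 0
  0 0 0 0
After step 3: ants at (1,1),(0,1)
  0 3 0 0
  0 6 0 0
  0 0 0 0
  0 0 0 0
After step 4: ants at (0,1),(1,1)
  0 4 0 0
  0 7 0 0
  0 0 0 0
  0 0 0 0

0 4 0 0
0 7 0 0
0 0 0 0
0 0 0 0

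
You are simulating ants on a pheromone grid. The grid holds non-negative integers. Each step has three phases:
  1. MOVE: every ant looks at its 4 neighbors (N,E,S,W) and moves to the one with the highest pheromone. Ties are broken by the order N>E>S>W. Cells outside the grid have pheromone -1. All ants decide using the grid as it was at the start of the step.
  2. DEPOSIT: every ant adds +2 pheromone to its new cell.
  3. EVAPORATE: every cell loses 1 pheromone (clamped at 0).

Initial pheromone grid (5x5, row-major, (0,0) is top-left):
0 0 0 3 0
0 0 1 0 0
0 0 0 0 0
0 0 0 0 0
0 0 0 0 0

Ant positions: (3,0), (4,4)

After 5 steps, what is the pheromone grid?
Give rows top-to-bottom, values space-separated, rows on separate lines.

After step 1: ants at (2,0),(3,4)
  0 0 0 2 0
  0 0 0 0 0
  1 0 0 0 0
  0 0 0 0 1
  0 0 0 0 0
After step 2: ants at (1,0),(2,4)
  0 0 0 1 0
  1 0 0 0 0
  0 0 0 0 1
  0 0 0 0 0
  0 0 0 0 0
After step 3: ants at (0,0),(1,4)
  1 0 0 0 0
  0 0 0 0 1
  0 0 0 0 0
  0 0 0 0 0
  0 0 0 0 0
After step 4: ants at (0,1),(0,4)
  0 1 0 0 1
  0 0 0 0 0
  0 0 0 0 0
  0 0 0 0 0
  0 0 0 0 0
After step 5: ants at (0,2),(1,4)
  0 0 1 0 0
  0 0 0 0 1
  0 0 0 0 0
  0 0 0 0 0
  0 0 0 0 0

0 0 1 0 0
0 0 0 0 1
0 0 0 0 0
0 0 0 0 0
0 0 0 0 0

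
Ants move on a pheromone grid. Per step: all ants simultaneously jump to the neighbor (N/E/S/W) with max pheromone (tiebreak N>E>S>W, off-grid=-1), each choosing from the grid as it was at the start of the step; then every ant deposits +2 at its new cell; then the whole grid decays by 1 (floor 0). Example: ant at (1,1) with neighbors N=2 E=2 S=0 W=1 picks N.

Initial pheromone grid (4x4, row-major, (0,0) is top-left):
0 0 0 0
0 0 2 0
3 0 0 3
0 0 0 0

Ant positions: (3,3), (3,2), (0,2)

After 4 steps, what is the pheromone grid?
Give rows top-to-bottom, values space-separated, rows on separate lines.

After step 1: ants at (2,3),(2,2),(1,2)
  0 0 0 0
  0 0 3 0
  2 0 1 4
  0 0 0 0
After step 2: ants at (2,2),(2,3),(2,2)
  0 0 0 0
  0 0 2 0
  1 0 4 5
  0 0 0 0
After step 3: ants at (2,3),(2,2),(2,3)
  0 0 0 0
  0 0 1 0
  0 0 5 8
  0 0 0 0
After step 4: ants at (2,2),(2,3),(2,2)
  0 0 0 0
  0 0 0 0
  0 0 8 9
  0 0 0 0

0 0 0 0
0 0 0 0
0 0 8 9
0 0 0 0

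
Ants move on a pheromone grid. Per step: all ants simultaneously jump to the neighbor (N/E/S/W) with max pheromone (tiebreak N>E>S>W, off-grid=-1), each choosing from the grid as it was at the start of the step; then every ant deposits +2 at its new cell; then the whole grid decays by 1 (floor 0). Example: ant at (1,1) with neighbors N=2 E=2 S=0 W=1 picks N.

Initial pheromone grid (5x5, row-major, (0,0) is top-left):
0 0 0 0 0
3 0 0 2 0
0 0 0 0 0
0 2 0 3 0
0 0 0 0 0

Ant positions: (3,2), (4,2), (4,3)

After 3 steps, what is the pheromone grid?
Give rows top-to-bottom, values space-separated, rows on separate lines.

After step 1: ants at (3,3),(3,2),(3,3)
  0 0 0 0 0
  2 0 0 1 0
  0 0 0 0 0
  0 1 1 6 0
  0 0 0 0 0
After step 2: ants at (3,2),(3,3),(3,2)
  0 0 0 0 0
  1 0 0 0 0
  0 0 0 0 0
  0 0 4 7 0
  0 0 0 0 0
After step 3: ants at (3,3),(3,2),(3,3)
  0 0 0 0 0
  0 0 0 0 0
  0 0 0 0 0
  0 0 5 10 0
  0 0 0 0 0

0 0 0 0 0
0 0 0 0 0
0 0 0 0 0
0 0 5 10 0
0 0 0 0 0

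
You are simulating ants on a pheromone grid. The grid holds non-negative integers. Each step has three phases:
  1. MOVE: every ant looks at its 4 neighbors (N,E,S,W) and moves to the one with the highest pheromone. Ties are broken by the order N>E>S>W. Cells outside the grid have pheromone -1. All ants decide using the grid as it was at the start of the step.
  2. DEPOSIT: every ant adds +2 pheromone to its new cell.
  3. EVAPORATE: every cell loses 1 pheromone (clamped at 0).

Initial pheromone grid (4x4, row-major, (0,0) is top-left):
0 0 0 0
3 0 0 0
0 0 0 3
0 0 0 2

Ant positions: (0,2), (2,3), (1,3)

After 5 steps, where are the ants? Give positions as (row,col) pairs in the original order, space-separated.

Step 1: ant0:(0,2)->E->(0,3) | ant1:(2,3)->S->(3,3) | ant2:(1,3)->S->(2,3)
  grid max=4 at (2,3)
Step 2: ant0:(0,3)->S->(1,3) | ant1:(3,3)->N->(2,3) | ant2:(2,3)->S->(3,3)
  grid max=5 at (2,3)
Step 3: ant0:(1,3)->S->(2,3) | ant1:(2,3)->S->(3,3) | ant2:(3,3)->N->(2,3)
  grid max=8 at (2,3)
Step 4: ant0:(2,3)->S->(3,3) | ant1:(3,3)->N->(2,3) | ant2:(2,3)->S->(3,3)
  grid max=9 at (2,3)
Step 5: ant0:(3,3)->N->(2,3) | ant1:(2,3)->S->(3,3) | ant2:(3,3)->N->(2,3)
  grid max=12 at (2,3)

(2,3) (3,3) (2,3)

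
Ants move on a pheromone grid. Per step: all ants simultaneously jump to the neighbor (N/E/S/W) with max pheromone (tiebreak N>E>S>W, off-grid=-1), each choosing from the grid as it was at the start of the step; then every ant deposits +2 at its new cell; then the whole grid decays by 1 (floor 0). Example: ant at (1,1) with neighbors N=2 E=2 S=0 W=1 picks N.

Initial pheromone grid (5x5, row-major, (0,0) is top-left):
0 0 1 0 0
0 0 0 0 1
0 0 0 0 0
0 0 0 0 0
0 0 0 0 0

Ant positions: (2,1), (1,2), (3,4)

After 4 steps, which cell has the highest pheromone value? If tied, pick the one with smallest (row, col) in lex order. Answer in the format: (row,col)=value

Answer: (0,2)=3

Derivation:
Step 1: ant0:(2,1)->N->(1,1) | ant1:(1,2)->N->(0,2) | ant2:(3,4)->N->(2,4)
  grid max=2 at (0,2)
Step 2: ant0:(1,1)->N->(0,1) | ant1:(0,2)->E->(0,3) | ant2:(2,4)->N->(1,4)
  grid max=1 at (0,1)
Step 3: ant0:(0,1)->E->(0,2) | ant1:(0,3)->W->(0,2) | ant2:(1,4)->N->(0,4)
  grid max=4 at (0,2)
Step 4: ant0:(0,2)->E->(0,3) | ant1:(0,2)->E->(0,3) | ant2:(0,4)->S->(1,4)
  grid max=3 at (0,2)
Final grid:
  0 0 3 3 0
  0 0 0 0 1
  0 0 0 0 0
  0 0 0 0 0
  0 0 0 0 0
Max pheromone 3 at (0,2)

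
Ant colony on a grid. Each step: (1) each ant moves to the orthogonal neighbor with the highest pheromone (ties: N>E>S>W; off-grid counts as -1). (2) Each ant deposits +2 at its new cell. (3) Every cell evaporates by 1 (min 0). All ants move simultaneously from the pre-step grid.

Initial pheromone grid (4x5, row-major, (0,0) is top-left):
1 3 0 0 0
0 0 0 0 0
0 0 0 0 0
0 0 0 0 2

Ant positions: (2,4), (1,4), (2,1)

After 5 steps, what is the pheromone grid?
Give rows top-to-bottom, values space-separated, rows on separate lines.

After step 1: ants at (3,4),(0,4),(1,1)
  0 2 0 0 1
  0 1 0 0 0
  0 0 0 0 0
  0 0 0 0 3
After step 2: ants at (2,4),(1,4),(0,1)
  0 3 0 0 0
  0 0 0 0 1
  0 0 0 0 1
  0 0 0 0 2
After step 3: ants at (3,4),(2,4),(0,2)
  0 2 1 0 0
  0 0 0 0 0
  0 0 0 0 2
  0 0 0 0 3
After step 4: ants at (2,4),(3,4),(0,1)
  0 3 0 0 0
  0 0 0 0 0
  0 0 0 0 3
  0 0 0 0 4
After step 5: ants at (3,4),(2,4),(0,2)
  0 2 1 0 0
  0 0 0 0 0
  0 0 0 0 4
  0 0 0 0 5

0 2 1 0 0
0 0 0 0 0
0 0 0 0 4
0 0 0 0 5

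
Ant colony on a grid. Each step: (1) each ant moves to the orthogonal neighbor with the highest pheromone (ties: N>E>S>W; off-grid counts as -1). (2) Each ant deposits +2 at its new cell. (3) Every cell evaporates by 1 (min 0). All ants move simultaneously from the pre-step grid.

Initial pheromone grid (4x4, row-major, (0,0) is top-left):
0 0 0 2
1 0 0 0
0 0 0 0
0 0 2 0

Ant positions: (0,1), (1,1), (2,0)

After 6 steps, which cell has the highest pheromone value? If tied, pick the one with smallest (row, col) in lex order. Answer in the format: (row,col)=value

Step 1: ant0:(0,1)->E->(0,2) | ant1:(1,1)->W->(1,0) | ant2:(2,0)->N->(1,0)
  grid max=4 at (1,0)
Step 2: ant0:(0,2)->E->(0,3) | ant1:(1,0)->N->(0,0) | ant2:(1,0)->N->(0,0)
  grid max=3 at (0,0)
Step 3: ant0:(0,3)->S->(1,3) | ant1:(0,0)->S->(1,0) | ant2:(0,0)->S->(1,0)
  grid max=6 at (1,0)
Step 4: ant0:(1,3)->N->(0,3) | ant1:(1,0)->N->(0,0) | ant2:(1,0)->N->(0,0)
  grid max=5 at (0,0)
Step 5: ant0:(0,3)->S->(1,3) | ant1:(0,0)->S->(1,0) | ant2:(0,0)->S->(1,0)
  grid max=8 at (1,0)
Step 6: ant0:(1,3)->N->(0,3) | ant1:(1,0)->N->(0,0) | ant2:(1,0)->N->(0,0)
  grid max=7 at (0,0)
Final grid:
  7 0 0 2
  7 0 0 0
  0 0 0 0
  0 0 0 0
Max pheromone 7 at (0,0)

Answer: (0,0)=7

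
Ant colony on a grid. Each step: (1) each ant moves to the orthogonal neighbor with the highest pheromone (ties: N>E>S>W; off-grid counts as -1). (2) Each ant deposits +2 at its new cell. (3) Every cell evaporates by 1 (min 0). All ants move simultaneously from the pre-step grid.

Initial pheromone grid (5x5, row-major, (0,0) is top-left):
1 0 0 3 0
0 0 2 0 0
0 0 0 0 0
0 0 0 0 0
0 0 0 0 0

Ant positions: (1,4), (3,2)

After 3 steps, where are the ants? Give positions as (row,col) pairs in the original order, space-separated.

Step 1: ant0:(1,4)->N->(0,4) | ant1:(3,2)->N->(2,2)
  grid max=2 at (0,3)
Step 2: ant0:(0,4)->W->(0,3) | ant1:(2,2)->N->(1,2)
  grid max=3 at (0,3)
Step 3: ant0:(0,3)->E->(0,4) | ant1:(1,2)->N->(0,2)
  grid max=2 at (0,3)

(0,4) (0,2)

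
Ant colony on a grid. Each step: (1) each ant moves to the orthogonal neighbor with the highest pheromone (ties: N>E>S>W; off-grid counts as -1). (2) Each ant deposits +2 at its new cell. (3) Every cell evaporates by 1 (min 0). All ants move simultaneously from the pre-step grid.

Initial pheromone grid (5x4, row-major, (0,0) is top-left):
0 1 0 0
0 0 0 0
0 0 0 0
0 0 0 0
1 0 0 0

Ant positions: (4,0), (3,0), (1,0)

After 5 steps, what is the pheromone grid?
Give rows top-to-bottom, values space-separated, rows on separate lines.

After step 1: ants at (3,0),(4,0),(0,0)
  1 0 0 0
  0 0 0 0
  0 0 0 0
  1 0 0 0
  2 0 0 0
After step 2: ants at (4,0),(3,0),(0,1)
  0 1 0 0
  0 0 0 0
  0 0 0 0
  2 0 0 0
  3 0 0 0
After step 3: ants at (3,0),(4,0),(0,2)
  0 0 1 0
  0 0 0 0
  0 0 0 0
  3 0 0 0
  4 0 0 0
After step 4: ants at (4,0),(3,0),(0,3)
  0 0 0 1
  0 0 0 0
  0 0 0 0
  4 0 0 0
  5 0 0 0
After step 5: ants at (3,0),(4,0),(1,3)
  0 0 0 0
  0 0 0 1
  0 0 0 0
  5 0 0 0
  6 0 0 0

0 0 0 0
0 0 0 1
0 0 0 0
5 0 0 0
6 0 0 0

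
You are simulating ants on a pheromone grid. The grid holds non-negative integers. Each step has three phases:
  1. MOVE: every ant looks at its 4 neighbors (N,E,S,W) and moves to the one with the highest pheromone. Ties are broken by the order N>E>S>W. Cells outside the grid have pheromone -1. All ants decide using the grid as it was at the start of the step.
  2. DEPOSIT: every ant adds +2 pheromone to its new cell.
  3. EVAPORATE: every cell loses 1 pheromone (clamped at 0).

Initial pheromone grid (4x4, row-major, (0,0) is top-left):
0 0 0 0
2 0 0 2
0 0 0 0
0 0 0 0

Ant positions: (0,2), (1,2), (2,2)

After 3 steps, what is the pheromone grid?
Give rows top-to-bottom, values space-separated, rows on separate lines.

After step 1: ants at (0,3),(1,3),(1,2)
  0 0 0 1
  1 0 1 3
  0 0 0 0
  0 0 0 0
After step 2: ants at (1,3),(0,3),(1,3)
  0 0 0 2
  0 0 0 6
  0 0 0 0
  0 0 0 0
After step 3: ants at (0,3),(1,3),(0,3)
  0 0 0 5
  0 0 0 7
  0 0 0 0
  0 0 0 0

0 0 0 5
0 0 0 7
0 0 0 0
0 0 0 0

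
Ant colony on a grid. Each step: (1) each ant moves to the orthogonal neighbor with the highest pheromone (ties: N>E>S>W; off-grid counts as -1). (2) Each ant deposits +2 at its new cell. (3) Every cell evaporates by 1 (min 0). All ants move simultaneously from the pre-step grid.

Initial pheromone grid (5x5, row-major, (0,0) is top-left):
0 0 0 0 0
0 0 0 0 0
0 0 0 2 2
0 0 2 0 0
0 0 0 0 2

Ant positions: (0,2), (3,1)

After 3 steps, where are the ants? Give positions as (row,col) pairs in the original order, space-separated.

Step 1: ant0:(0,2)->E->(0,3) | ant1:(3,1)->E->(3,2)
  grid max=3 at (3,2)
Step 2: ant0:(0,3)->E->(0,4) | ant1:(3,2)->N->(2,2)
  grid max=2 at (3,2)
Step 3: ant0:(0,4)->S->(1,4) | ant1:(2,2)->S->(3,2)
  grid max=3 at (3,2)

(1,4) (3,2)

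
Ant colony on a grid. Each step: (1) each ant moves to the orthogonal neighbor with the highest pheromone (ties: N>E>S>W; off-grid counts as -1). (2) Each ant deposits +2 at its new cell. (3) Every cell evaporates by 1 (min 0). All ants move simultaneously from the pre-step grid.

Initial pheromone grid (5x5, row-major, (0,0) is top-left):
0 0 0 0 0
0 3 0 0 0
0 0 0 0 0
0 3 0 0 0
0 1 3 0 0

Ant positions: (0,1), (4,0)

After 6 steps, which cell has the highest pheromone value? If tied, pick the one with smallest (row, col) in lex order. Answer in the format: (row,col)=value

Step 1: ant0:(0,1)->S->(1,1) | ant1:(4,0)->E->(4,1)
  grid max=4 at (1,1)
Step 2: ant0:(1,1)->N->(0,1) | ant1:(4,1)->N->(3,1)
  grid max=3 at (1,1)
Step 3: ant0:(0,1)->S->(1,1) | ant1:(3,1)->S->(4,1)
  grid max=4 at (1,1)
Step 4: ant0:(1,1)->N->(0,1) | ant1:(4,1)->N->(3,1)
  grid max=3 at (1,1)
Step 5: ant0:(0,1)->S->(1,1) | ant1:(3,1)->S->(4,1)
  grid max=4 at (1,1)
Step 6: ant0:(1,1)->N->(0,1) | ant1:(4,1)->N->(3,1)
  grid max=3 at (1,1)
Final grid:
  0 1 0 0 0
  0 3 0 0 0
  0 0 0 0 0
  0 3 0 0 0
  0 1 0 0 0
Max pheromone 3 at (1,1)

Answer: (1,1)=3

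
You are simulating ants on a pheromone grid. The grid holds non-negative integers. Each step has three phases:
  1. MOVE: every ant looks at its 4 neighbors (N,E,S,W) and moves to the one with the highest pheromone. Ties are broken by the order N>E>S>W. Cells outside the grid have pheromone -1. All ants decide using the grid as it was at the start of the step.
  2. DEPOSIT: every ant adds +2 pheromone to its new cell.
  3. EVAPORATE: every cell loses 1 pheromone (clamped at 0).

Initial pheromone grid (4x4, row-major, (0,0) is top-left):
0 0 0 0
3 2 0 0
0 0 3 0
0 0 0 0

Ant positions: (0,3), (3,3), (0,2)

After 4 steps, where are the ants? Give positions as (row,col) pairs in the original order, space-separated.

Step 1: ant0:(0,3)->S->(1,3) | ant1:(3,3)->N->(2,3) | ant2:(0,2)->E->(0,3)
  grid max=2 at (1,0)
Step 2: ant0:(1,3)->N->(0,3) | ant1:(2,3)->W->(2,2) | ant2:(0,3)->S->(1,3)
  grid max=3 at (2,2)
Step 3: ant0:(0,3)->S->(1,3) | ant1:(2,2)->N->(1,2) | ant2:(1,3)->N->(0,3)
  grid max=3 at (0,3)
Step 4: ant0:(1,3)->N->(0,3) | ant1:(1,2)->E->(1,3) | ant2:(0,3)->S->(1,3)
  grid max=6 at (1,3)

(0,3) (1,3) (1,3)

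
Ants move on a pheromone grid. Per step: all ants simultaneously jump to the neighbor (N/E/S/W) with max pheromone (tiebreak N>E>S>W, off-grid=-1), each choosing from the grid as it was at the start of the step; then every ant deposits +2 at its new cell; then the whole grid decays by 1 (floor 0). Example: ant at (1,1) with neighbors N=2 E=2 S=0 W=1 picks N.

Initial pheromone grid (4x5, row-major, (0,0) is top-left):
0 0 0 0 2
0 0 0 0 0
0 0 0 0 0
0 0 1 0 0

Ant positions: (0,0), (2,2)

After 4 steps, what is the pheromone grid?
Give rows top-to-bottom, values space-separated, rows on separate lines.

After step 1: ants at (0,1),(3,2)
  0 1 0 0 1
  0 0 0 0 0
  0 0 0 0 0
  0 0 2 0 0
After step 2: ants at (0,2),(2,2)
  0 0 1 0 0
  0 0 0 0 0
  0 0 1 0 0
  0 0 1 0 0
After step 3: ants at (0,3),(3,2)
  0 0 0 1 0
  0 0 0 0 0
  0 0 0 0 0
  0 0 2 0 0
After step 4: ants at (0,4),(2,2)
  0 0 0 0 1
  0 0 0 0 0
  0 0 1 0 0
  0 0 1 0 0

0 0 0 0 1
0 0 0 0 0
0 0 1 0 0
0 0 1 0 0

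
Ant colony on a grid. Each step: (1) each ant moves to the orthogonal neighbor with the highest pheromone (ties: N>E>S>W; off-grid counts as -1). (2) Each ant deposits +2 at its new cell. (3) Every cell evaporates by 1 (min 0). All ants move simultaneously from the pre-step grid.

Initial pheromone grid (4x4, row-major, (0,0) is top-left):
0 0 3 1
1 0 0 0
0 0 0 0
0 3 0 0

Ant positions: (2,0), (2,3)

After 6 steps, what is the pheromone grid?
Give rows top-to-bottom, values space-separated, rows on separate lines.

After step 1: ants at (1,0),(1,3)
  0 0 2 0
  2 0 0 1
  0 0 0 0
  0 2 0 0
After step 2: ants at (0,0),(0,3)
  1 0 1 1
  1 0 0 0
  0 0 0 0
  0 1 0 0
After step 3: ants at (1,0),(0,2)
  0 0 2 0
  2 0 0 0
  0 0 0 0
  0 0 0 0
After step 4: ants at (0,0),(0,3)
  1 0 1 1
  1 0 0 0
  0 0 0 0
  0 0 0 0
After step 5: ants at (1,0),(0,2)
  0 0 2 0
  2 0 0 0
  0 0 0 0
  0 0 0 0
After step 6: ants at (0,0),(0,3)
  1 0 1 1
  1 0 0 0
  0 0 0 0
  0 0 0 0

1 0 1 1
1 0 0 0
0 0 0 0
0 0 0 0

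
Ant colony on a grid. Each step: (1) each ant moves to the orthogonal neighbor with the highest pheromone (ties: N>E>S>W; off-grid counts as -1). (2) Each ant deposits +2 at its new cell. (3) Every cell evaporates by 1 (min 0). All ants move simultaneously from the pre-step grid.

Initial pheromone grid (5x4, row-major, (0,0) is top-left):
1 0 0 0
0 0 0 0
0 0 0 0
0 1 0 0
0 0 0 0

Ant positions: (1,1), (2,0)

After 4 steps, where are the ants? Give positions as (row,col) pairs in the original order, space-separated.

Step 1: ant0:(1,1)->N->(0,1) | ant1:(2,0)->N->(1,0)
  grid max=1 at (0,1)
Step 2: ant0:(0,1)->E->(0,2) | ant1:(1,0)->N->(0,0)
  grid max=1 at (0,0)
Step 3: ant0:(0,2)->E->(0,3) | ant1:(0,0)->E->(0,1)
  grid max=1 at (0,1)
Step 4: ant0:(0,3)->S->(1,3) | ant1:(0,1)->E->(0,2)
  grid max=1 at (0,2)

(1,3) (0,2)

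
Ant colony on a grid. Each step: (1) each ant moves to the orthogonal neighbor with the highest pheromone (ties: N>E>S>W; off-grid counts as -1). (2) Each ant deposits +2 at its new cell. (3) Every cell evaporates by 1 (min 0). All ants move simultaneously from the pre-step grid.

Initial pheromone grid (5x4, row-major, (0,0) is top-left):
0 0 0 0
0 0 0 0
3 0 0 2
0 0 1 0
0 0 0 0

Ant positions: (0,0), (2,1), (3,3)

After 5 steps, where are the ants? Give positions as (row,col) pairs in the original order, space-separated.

Step 1: ant0:(0,0)->E->(0,1) | ant1:(2,1)->W->(2,0) | ant2:(3,3)->N->(2,3)
  grid max=4 at (2,0)
Step 2: ant0:(0,1)->E->(0,2) | ant1:(2,0)->N->(1,0) | ant2:(2,3)->N->(1,3)
  grid max=3 at (2,0)
Step 3: ant0:(0,2)->E->(0,3) | ant1:(1,0)->S->(2,0) | ant2:(1,3)->S->(2,3)
  grid max=4 at (2,0)
Step 4: ant0:(0,3)->S->(1,3) | ant1:(2,0)->N->(1,0) | ant2:(2,3)->N->(1,3)
  grid max=3 at (1,3)
Step 5: ant0:(1,3)->S->(2,3) | ant1:(1,0)->S->(2,0) | ant2:(1,3)->S->(2,3)
  grid max=5 at (2,3)

(2,3) (2,0) (2,3)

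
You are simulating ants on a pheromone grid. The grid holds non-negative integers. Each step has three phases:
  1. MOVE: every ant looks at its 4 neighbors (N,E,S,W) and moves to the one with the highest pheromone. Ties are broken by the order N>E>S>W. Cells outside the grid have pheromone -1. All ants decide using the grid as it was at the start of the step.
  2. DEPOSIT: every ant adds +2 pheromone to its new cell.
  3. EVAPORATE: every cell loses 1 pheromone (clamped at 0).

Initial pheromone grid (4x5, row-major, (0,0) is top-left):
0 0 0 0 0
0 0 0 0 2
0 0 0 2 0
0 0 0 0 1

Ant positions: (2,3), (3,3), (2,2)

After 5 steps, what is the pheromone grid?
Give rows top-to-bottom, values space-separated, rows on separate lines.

After step 1: ants at (1,3),(2,3),(2,3)
  0 0 0 0 0
  0 0 0 1 1
  0 0 0 5 0
  0 0 0 0 0
After step 2: ants at (2,3),(1,3),(1,3)
  0 0 0 0 0
  0 0 0 4 0
  0 0 0 6 0
  0 0 0 0 0
After step 3: ants at (1,3),(2,3),(2,3)
  0 0 0 0 0
  0 0 0 5 0
  0 0 0 9 0
  0 0 0 0 0
After step 4: ants at (2,3),(1,3),(1,3)
  0 0 0 0 0
  0 0 0 8 0
  0 0 0 10 0
  0 0 0 0 0
After step 5: ants at (1,3),(2,3),(2,3)
  0 0 0 0 0
  0 0 0 9 0
  0 0 0 13 0
  0 0 0 0 0

0 0 0 0 0
0 0 0 9 0
0 0 0 13 0
0 0 0 0 0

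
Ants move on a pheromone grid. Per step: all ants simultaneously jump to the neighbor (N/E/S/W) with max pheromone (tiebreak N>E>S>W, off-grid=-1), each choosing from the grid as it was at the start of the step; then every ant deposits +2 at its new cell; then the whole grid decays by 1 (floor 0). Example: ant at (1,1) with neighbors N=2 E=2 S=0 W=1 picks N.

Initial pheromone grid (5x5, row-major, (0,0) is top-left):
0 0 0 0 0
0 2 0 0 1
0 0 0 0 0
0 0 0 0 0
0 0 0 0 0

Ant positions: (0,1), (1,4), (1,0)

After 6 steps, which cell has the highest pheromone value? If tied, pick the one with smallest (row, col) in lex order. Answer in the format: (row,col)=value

Answer: (1,1)=8

Derivation:
Step 1: ant0:(0,1)->S->(1,1) | ant1:(1,4)->N->(0,4) | ant2:(1,0)->E->(1,1)
  grid max=5 at (1,1)
Step 2: ant0:(1,1)->N->(0,1) | ant1:(0,4)->S->(1,4) | ant2:(1,1)->N->(0,1)
  grid max=4 at (1,1)
Step 3: ant0:(0,1)->S->(1,1) | ant1:(1,4)->N->(0,4) | ant2:(0,1)->S->(1,1)
  grid max=7 at (1,1)
Step 4: ant0:(1,1)->N->(0,1) | ant1:(0,4)->S->(1,4) | ant2:(1,1)->N->(0,1)
  grid max=6 at (1,1)
Step 5: ant0:(0,1)->S->(1,1) | ant1:(1,4)->N->(0,4) | ant2:(0,1)->S->(1,1)
  grid max=9 at (1,1)
Step 6: ant0:(1,1)->N->(0,1) | ant1:(0,4)->S->(1,4) | ant2:(1,1)->N->(0,1)
  grid max=8 at (1,1)
Final grid:
  0 7 0 0 0
  0 8 0 0 1
  0 0 0 0 0
  0 0 0 0 0
  0 0 0 0 0
Max pheromone 8 at (1,1)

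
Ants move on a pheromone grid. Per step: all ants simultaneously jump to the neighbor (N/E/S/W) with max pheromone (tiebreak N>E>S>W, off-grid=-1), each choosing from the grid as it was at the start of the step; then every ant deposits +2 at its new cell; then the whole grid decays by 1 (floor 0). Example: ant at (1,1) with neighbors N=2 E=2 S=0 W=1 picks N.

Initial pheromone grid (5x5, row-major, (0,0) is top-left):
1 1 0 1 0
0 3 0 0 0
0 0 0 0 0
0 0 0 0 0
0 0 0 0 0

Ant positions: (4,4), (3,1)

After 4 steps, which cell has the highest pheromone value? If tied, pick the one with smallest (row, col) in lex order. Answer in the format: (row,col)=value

Answer: (1,1)=3

Derivation:
Step 1: ant0:(4,4)->N->(3,4) | ant1:(3,1)->N->(2,1)
  grid max=2 at (1,1)
Step 2: ant0:(3,4)->N->(2,4) | ant1:(2,1)->N->(1,1)
  grid max=3 at (1,1)
Step 3: ant0:(2,4)->N->(1,4) | ant1:(1,1)->N->(0,1)
  grid max=2 at (1,1)
Step 4: ant0:(1,4)->N->(0,4) | ant1:(0,1)->S->(1,1)
  grid max=3 at (1,1)
Final grid:
  0 0 0 0 1
  0 3 0 0 0
  0 0 0 0 0
  0 0 0 0 0
  0 0 0 0 0
Max pheromone 3 at (1,1)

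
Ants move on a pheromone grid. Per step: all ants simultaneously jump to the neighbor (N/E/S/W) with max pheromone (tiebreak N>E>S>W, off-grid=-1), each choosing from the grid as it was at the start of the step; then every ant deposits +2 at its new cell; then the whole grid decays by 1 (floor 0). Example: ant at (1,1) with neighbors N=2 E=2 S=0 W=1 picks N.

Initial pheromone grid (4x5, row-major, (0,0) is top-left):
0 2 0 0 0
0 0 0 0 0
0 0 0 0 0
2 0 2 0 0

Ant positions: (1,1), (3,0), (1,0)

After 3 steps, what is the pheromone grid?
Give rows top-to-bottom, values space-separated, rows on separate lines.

After step 1: ants at (0,1),(2,0),(0,0)
  1 3 0 0 0
  0 0 0 0 0
  1 0 0 0 0
  1 0 1 0 0
After step 2: ants at (0,0),(3,0),(0,1)
  2 4 0 0 0
  0 0 0 0 0
  0 0 0 0 0
  2 0 0 0 0
After step 3: ants at (0,1),(2,0),(0,0)
  3 5 0 0 0
  0 0 0 0 0
  1 0 0 0 0
  1 0 0 0 0

3 5 0 0 0
0 0 0 0 0
1 0 0 0 0
1 0 0 0 0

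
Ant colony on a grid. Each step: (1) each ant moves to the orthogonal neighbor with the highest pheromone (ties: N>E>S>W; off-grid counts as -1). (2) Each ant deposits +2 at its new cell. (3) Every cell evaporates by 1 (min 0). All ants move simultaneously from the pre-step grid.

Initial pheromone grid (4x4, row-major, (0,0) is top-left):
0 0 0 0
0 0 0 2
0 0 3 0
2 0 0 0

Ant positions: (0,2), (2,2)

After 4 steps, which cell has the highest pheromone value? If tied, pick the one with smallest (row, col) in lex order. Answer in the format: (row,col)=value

Answer: (2,2)=3

Derivation:
Step 1: ant0:(0,2)->E->(0,3) | ant1:(2,2)->N->(1,2)
  grid max=2 at (2,2)
Step 2: ant0:(0,3)->S->(1,3) | ant1:(1,2)->S->(2,2)
  grid max=3 at (2,2)
Step 3: ant0:(1,3)->N->(0,3) | ant1:(2,2)->N->(1,2)
  grid max=2 at (2,2)
Step 4: ant0:(0,3)->S->(1,3) | ant1:(1,2)->S->(2,2)
  grid max=3 at (2,2)
Final grid:
  0 0 0 0
  0 0 0 2
  0 0 3 0
  0 0 0 0
Max pheromone 3 at (2,2)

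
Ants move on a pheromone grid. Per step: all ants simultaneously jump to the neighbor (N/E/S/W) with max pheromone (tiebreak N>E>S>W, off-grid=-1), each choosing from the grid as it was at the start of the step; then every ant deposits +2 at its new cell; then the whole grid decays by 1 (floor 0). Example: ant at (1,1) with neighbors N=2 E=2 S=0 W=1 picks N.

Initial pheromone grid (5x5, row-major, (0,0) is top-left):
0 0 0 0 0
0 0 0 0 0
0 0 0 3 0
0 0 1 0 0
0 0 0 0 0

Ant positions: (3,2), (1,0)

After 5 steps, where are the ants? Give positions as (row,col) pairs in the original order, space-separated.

Step 1: ant0:(3,2)->N->(2,2) | ant1:(1,0)->N->(0,0)
  grid max=2 at (2,3)
Step 2: ant0:(2,2)->E->(2,3) | ant1:(0,0)->E->(0,1)
  grid max=3 at (2,3)
Step 3: ant0:(2,3)->N->(1,3) | ant1:(0,1)->E->(0,2)
  grid max=2 at (2,3)
Step 4: ant0:(1,3)->S->(2,3) | ant1:(0,2)->E->(0,3)
  grid max=3 at (2,3)
Step 5: ant0:(2,3)->N->(1,3) | ant1:(0,3)->E->(0,4)
  grid max=2 at (2,3)

(1,3) (0,4)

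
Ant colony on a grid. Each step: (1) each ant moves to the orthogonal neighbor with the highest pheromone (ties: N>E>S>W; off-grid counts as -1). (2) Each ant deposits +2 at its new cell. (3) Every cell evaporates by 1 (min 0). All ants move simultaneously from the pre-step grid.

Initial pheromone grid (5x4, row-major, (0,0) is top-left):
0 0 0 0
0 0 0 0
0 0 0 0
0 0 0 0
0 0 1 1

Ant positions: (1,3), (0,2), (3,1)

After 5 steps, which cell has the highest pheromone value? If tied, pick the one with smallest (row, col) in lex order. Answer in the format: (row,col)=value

Answer: (0,3)=9

Derivation:
Step 1: ant0:(1,3)->N->(0,3) | ant1:(0,2)->E->(0,3) | ant2:(3,1)->N->(2,1)
  grid max=3 at (0,3)
Step 2: ant0:(0,3)->S->(1,3) | ant1:(0,3)->S->(1,3) | ant2:(2,1)->N->(1,1)
  grid max=3 at (1,3)
Step 3: ant0:(1,3)->N->(0,3) | ant1:(1,3)->N->(0,3) | ant2:(1,1)->N->(0,1)
  grid max=5 at (0,3)
Step 4: ant0:(0,3)->S->(1,3) | ant1:(0,3)->S->(1,3) | ant2:(0,1)->E->(0,2)
  grid max=5 at (1,3)
Step 5: ant0:(1,3)->N->(0,3) | ant1:(1,3)->N->(0,3) | ant2:(0,2)->E->(0,3)
  grid max=9 at (0,3)
Final grid:
  0 0 0 9
  0 0 0 4
  0 0 0 0
  0 0 0 0
  0 0 0 0
Max pheromone 9 at (0,3)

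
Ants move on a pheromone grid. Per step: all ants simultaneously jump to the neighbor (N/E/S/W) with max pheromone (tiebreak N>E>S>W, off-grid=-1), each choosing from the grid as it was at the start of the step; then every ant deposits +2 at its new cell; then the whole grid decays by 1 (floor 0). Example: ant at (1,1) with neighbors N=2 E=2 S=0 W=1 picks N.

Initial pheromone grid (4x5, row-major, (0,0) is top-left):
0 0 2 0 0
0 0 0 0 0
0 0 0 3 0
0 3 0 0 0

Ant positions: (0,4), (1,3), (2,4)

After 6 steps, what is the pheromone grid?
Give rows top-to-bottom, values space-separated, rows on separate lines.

After step 1: ants at (1,4),(2,3),(2,3)
  0 0 1 0 0
  0 0 0 0 1
  0 0 0 6 0
  0 2 0 0 0
After step 2: ants at (0,4),(1,3),(1,3)
  0 0 0 0 1
  0 0 0 3 0
  0 0 0 5 0
  0 1 0 0 0
After step 3: ants at (1,4),(2,3),(2,3)
  0 0 0 0 0
  0 0 0 2 1
  0 0 0 8 0
  0 0 0 0 0
After step 4: ants at (1,3),(1,3),(1,3)
  0 0 0 0 0
  0 0 0 7 0
  0 0 0 7 0
  0 0 0 0 0
After step 5: ants at (2,3),(2,3),(2,3)
  0 0 0 0 0
  0 0 0 6 0
  0 0 0 12 0
  0 0 0 0 0
After step 6: ants at (1,3),(1,3),(1,3)
  0 0 0 0 0
  0 0 0 11 0
  0 0 0 11 0
  0 0 0 0 0

0 0 0 0 0
0 0 0 11 0
0 0 0 11 0
0 0 0 0 0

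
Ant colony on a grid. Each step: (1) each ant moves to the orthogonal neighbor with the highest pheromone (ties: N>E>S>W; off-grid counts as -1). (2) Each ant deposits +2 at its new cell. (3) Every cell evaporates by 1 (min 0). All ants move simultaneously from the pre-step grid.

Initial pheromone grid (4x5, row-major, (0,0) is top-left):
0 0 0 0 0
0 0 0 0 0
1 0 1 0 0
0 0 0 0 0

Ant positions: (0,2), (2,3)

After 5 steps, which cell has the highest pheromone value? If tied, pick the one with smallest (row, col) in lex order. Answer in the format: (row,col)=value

Step 1: ant0:(0,2)->E->(0,3) | ant1:(2,3)->W->(2,2)
  grid max=2 at (2,2)
Step 2: ant0:(0,3)->E->(0,4) | ant1:(2,2)->N->(1,2)
  grid max=1 at (0,4)
Step 3: ant0:(0,4)->S->(1,4) | ant1:(1,2)->S->(2,2)
  grid max=2 at (2,2)
Step 4: ant0:(1,4)->N->(0,4) | ant1:(2,2)->N->(1,2)
  grid max=1 at (0,4)
Step 5: ant0:(0,4)->S->(1,4) | ant1:(1,2)->S->(2,2)
  grid max=2 at (2,2)
Final grid:
  0 0 0 0 0
  0 0 0 0 1
  0 0 2 0 0
  0 0 0 0 0
Max pheromone 2 at (2,2)

Answer: (2,2)=2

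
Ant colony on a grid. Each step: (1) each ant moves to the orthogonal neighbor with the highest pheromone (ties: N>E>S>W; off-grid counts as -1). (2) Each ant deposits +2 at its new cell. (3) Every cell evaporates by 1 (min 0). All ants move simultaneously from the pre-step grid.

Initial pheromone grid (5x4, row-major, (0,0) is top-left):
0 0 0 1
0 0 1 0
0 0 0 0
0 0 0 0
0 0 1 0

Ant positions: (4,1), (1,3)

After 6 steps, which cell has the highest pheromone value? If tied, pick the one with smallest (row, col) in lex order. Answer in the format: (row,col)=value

Answer: (0,3)=1

Derivation:
Step 1: ant0:(4,1)->E->(4,2) | ant1:(1,3)->N->(0,3)
  grid max=2 at (0,3)
Step 2: ant0:(4,2)->N->(3,2) | ant1:(0,3)->S->(1,3)
  grid max=1 at (0,3)
Step 3: ant0:(3,2)->S->(4,2) | ant1:(1,3)->N->(0,3)
  grid max=2 at (0,3)
Step 4: ant0:(4,2)->N->(3,2) | ant1:(0,3)->S->(1,3)
  grid max=1 at (0,3)
Step 5: ant0:(3,2)->S->(4,2) | ant1:(1,3)->N->(0,3)
  grid max=2 at (0,3)
Step 6: ant0:(4,2)->N->(3,2) | ant1:(0,3)->S->(1,3)
  grid max=1 at (0,3)
Final grid:
  0 0 0 1
  0 0 0 1
  0 0 0 0
  0 0 1 0
  0 0 1 0
Max pheromone 1 at (0,3)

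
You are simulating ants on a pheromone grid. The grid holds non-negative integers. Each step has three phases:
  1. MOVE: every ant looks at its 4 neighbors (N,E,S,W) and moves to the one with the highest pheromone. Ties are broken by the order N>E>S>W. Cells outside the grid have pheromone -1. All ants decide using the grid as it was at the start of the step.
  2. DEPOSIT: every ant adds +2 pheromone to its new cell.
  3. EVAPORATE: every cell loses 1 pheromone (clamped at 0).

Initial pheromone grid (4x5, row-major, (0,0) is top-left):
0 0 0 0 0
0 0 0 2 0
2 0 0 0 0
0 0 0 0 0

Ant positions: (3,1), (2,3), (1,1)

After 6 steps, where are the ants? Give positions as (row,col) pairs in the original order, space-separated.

Step 1: ant0:(3,1)->N->(2,1) | ant1:(2,3)->N->(1,3) | ant2:(1,1)->N->(0,1)
  grid max=3 at (1,3)
Step 2: ant0:(2,1)->W->(2,0) | ant1:(1,3)->N->(0,3) | ant2:(0,1)->E->(0,2)
  grid max=2 at (1,3)
Step 3: ant0:(2,0)->N->(1,0) | ant1:(0,3)->S->(1,3) | ant2:(0,2)->E->(0,3)
  grid max=3 at (1,3)
Step 4: ant0:(1,0)->S->(2,0) | ant1:(1,3)->N->(0,3) | ant2:(0,3)->S->(1,3)
  grid max=4 at (1,3)
Step 5: ant0:(2,0)->N->(1,0) | ant1:(0,3)->S->(1,3) | ant2:(1,3)->N->(0,3)
  grid max=5 at (1,3)
Step 6: ant0:(1,0)->S->(2,0) | ant1:(1,3)->N->(0,3) | ant2:(0,3)->S->(1,3)
  grid max=6 at (1,3)

(2,0) (0,3) (1,3)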